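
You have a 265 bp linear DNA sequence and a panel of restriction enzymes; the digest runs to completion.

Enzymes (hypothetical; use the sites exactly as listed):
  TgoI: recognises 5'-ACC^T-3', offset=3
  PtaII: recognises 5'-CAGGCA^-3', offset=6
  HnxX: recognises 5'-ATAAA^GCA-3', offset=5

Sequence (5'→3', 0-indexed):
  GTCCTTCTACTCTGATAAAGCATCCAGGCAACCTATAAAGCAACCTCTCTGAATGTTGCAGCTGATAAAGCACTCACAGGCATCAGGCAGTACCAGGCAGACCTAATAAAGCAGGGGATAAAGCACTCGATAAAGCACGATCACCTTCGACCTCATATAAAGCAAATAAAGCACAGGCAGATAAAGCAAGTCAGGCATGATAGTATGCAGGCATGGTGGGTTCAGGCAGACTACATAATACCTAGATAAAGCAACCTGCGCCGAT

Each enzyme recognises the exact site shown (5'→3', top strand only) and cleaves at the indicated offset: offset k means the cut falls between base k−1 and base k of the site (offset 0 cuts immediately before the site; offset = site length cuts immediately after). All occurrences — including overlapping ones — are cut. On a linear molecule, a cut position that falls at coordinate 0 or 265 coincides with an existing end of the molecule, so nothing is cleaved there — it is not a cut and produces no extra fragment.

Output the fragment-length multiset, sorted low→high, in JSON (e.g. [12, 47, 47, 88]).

[3,4,6,6,6,6,7,7,7,8,9,9,9,9,10,11,11,12,12,12,13,14,15,16,19,24]

Per-enzyme occurrences:
  TgoI ACCT/3: at [30, 42, 100, 142, 149, 239, 253] ⇒ [33, 45, 103, 145, 152, 242, 256]
  PtaII CAGGCA/6: at [24, 76, 83, 93, 173, 191, 207, 222] ⇒ [30, 82, 89, 99, 179, 197, 213, 228]
  HnxX ATAAAGCA/5: at [14, 34, 64, 105, 117, 129, 156, 165, 180, 245] ⇒ [19, 39, 69, 110, 122, 134, 161, 170, 185, 250]

Pooled cuts: [19, 30, 33, 39, 45, 69, 82, 89, 99, 103, 110, 122, 134, 145, 152, 161, 170, 179, 185, 197, 213, 228, 242, 250, 256]

Fragment lengths:
  [0,19): 19 bp
  [19,30): 11 bp
  [30,33): 3 bp
  [33,39): 6 bp
  [39,45): 6 bp
  [45,69): 24 bp
  [69,82): 13 bp
  [82,89): 7 bp
  [89,99): 10 bp
  [99,103): 4 bp
  [103,110): 7 bp
  [110,122): 12 bp
  [122,134): 12 bp
  [134,145): 11 bp
  [145,152): 7 bp
  [152,161): 9 bp
  [161,170): 9 bp
  [170,179): 9 bp
  [179,185): 6 bp
  [185,197): 12 bp
  [197,213): 16 bp
  [213,228): 15 bp
  [228,242): 14 bp
  [242,250): 8 bp
  [250,256): 6 bp
  [256,265): 9 bp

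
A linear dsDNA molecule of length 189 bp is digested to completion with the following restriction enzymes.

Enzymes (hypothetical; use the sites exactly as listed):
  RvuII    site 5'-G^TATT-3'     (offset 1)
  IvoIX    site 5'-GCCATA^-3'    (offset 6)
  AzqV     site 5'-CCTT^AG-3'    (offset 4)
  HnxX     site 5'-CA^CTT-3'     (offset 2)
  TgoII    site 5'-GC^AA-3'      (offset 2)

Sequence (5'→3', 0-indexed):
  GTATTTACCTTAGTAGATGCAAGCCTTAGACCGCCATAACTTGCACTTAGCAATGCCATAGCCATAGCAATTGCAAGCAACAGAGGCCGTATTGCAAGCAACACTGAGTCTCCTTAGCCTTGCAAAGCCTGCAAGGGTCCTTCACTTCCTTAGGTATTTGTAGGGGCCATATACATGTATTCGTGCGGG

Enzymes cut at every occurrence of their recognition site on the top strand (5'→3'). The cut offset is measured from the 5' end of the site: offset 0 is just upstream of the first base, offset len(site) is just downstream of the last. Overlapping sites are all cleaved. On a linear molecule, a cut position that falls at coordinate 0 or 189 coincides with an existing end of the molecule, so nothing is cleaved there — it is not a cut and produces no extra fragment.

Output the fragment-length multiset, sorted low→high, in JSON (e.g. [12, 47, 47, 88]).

[1,2,3,4,4,6,6,6,6,6,7,7,7,8,9,9,9,10,11,11,12,12,16,17]

Per-enzyme occurrences:
  RvuII (GTATT, off=1): starts [0, 88, 153, 176] → cuts [1, 89, 154, 177]
  IvoIX (GCCATA, off=6): starts [32, 54, 60, 165] → cuts [38, 60, 66, 171]
  AzqV (CCTTAG, off=4): starts [7, 23, 111, 147] → cuts [11, 27, 115, 151]
  HnxX (CACTT, off=2): starts [43, 142] → cuts [45, 144]
  TgoII (GCAA, off=2): starts [18, 49, 66, 72, 76, 93, 97, 121, 130] → cuts [20, 51, 68, 74, 78, 95, 99, 123, 132]

Pooled cuts: [1, 11, 20, 27, 38, 45, 51, 60, 66, 68, 74, 78, 89, 95, 99, 115, 123, 132, 144, 151, 154, 171, 177]

Fragments:
  [0,1): 1 bp
  [1,11): 10 bp
  [11,20): 9 bp
  [20,27): 7 bp
  [27,38): 11 bp
  [38,45): 7 bp
  [45,51): 6 bp
  [51,60): 9 bp
  [60,66): 6 bp
  [66,68): 2 bp
  [68,74): 6 bp
  [74,78): 4 bp
  [78,89): 11 bp
  [89,95): 6 bp
  [95,99): 4 bp
  [99,115): 16 bp
  [115,123): 8 bp
  [123,132): 9 bp
  [132,144): 12 bp
  [144,151): 7 bp
  [151,154): 3 bp
  [154,171): 17 bp
  [171,177): 6 bp
  [177,189): 12 bp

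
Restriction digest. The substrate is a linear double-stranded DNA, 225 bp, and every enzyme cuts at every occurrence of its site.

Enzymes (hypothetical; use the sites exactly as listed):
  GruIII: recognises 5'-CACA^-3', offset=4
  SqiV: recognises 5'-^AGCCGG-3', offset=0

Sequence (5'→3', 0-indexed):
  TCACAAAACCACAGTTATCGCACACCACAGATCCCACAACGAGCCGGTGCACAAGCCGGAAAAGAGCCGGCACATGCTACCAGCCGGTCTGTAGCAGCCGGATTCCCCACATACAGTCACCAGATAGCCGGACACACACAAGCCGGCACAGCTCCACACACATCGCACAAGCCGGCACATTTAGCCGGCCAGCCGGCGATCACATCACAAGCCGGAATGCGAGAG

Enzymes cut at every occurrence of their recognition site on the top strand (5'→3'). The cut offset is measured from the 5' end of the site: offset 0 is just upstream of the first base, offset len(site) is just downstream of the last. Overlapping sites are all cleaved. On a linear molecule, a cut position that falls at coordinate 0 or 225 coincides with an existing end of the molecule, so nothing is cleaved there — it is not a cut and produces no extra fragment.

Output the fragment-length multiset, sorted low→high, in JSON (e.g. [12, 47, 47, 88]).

[2,2,2,2,3,3,5,5,5,7,7,8,8,8,9,10,10,10,11,11,11,12,14,14,14,16,16]

Site scan:
  GruIII CACA/4: at [1, 9, 20, 25, 34, 49, 70, 107, 132, 134, 136, 146, 154, 156, 158, 165, 175, 200, 205] ⇒ [5, 13, 24, 29, 38, 53, 74, 111, 136, 138, 140, 150, 158, 160, 162, 169, 179, 204, 209]
  SqiV AGCCGG/0: at [41, 53, 64, 81, 95, 125, 140, 169, 182, 190, 209] ⇒ [41, 53, 64, 81, 95, 125, 140, 169, 182, 190, 209]

All cut coordinates (distinct, sorted): [5, 13, 24, 29, 38, 41, 53, 64, 74, 81, 95, 111, 125, 136, 138, 140, 150, 158, 160, 162, 169, 179, 182, 190, 204, 209]

Fragments:
  [0,5): 5 bp
  [5,13): 8 bp
  [13,24): 11 bp
  [24,29): 5 bp
  [29,38): 9 bp
  [38,41): 3 bp
  [41,53): 12 bp
  [53,64): 11 bp
  [64,74): 10 bp
  [74,81): 7 bp
  [81,95): 14 bp
  [95,111): 16 bp
  [111,125): 14 bp
  [125,136): 11 bp
  [136,138): 2 bp
  [138,140): 2 bp
  [140,150): 10 bp
  [150,158): 8 bp
  [158,160): 2 bp
  [160,162): 2 bp
  [162,169): 7 bp
  [169,179): 10 bp
  [179,182): 3 bp
  [182,190): 8 bp
  [190,204): 14 bp
  [204,209): 5 bp
  [209,225): 16 bp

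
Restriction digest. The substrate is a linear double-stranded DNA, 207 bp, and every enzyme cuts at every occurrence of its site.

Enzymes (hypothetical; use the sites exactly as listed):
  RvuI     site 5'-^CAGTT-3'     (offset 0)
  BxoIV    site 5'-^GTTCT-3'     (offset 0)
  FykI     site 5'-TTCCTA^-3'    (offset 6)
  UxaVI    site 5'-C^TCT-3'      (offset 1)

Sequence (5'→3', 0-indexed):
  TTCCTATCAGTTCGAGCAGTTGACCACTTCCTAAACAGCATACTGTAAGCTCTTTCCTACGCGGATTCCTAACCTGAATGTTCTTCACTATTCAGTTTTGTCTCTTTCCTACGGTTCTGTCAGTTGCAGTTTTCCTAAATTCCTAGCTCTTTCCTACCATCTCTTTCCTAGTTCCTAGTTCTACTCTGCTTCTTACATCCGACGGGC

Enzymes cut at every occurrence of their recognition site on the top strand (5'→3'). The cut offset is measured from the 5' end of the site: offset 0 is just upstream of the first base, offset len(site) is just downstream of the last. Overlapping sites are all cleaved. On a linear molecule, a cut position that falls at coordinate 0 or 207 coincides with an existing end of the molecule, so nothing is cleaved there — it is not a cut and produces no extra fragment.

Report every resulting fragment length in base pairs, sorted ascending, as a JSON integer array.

Scan for sites:
  RvuI CAGTT/0: at [7, 16, 92, 120, 126] ⇒ [7, 16, 92, 120, 126]
  BxoIV GTTCT/0: at [79, 113, 177] ⇒ [79, 113, 177]
  FykI TTCCTA/6: at [0, 27, 53, 65, 105, 131, 139, 150, 164, 171] ⇒ [6, 33, 59, 71, 111, 137, 145, 156, 170, 177]
  UxaVI CTCT/1: at [49, 101, 146, 160, 183] ⇒ [50, 102, 147, 161, 184]

Pooled cuts: [6, 7, 16, 33, 50, 59, 71, 79, 92, 102, 111, 113, 120, 126, 137, 145, 147, 156, 161, 170, 177, 184]

Fragments:
  [0,6): 6 bp
  [6,7): 1 bp
  [7,16): 9 bp
  [16,33): 17 bp
  [33,50): 17 bp
  [50,59): 9 bp
  [59,71): 12 bp
  [71,79): 8 bp
  [79,92): 13 bp
  [92,102): 10 bp
  [102,111): 9 bp
  [111,113): 2 bp
  [113,120): 7 bp
  [120,126): 6 bp
  [126,137): 11 bp
  [137,145): 8 bp
  [145,147): 2 bp
  [147,156): 9 bp
  [156,161): 5 bp
  [161,170): 9 bp
  [170,177): 7 bp
  [177,184): 7 bp
  [184,207): 23 bp

[1,2,2,5,6,6,7,7,7,8,8,9,9,9,9,9,10,11,12,13,17,17,23]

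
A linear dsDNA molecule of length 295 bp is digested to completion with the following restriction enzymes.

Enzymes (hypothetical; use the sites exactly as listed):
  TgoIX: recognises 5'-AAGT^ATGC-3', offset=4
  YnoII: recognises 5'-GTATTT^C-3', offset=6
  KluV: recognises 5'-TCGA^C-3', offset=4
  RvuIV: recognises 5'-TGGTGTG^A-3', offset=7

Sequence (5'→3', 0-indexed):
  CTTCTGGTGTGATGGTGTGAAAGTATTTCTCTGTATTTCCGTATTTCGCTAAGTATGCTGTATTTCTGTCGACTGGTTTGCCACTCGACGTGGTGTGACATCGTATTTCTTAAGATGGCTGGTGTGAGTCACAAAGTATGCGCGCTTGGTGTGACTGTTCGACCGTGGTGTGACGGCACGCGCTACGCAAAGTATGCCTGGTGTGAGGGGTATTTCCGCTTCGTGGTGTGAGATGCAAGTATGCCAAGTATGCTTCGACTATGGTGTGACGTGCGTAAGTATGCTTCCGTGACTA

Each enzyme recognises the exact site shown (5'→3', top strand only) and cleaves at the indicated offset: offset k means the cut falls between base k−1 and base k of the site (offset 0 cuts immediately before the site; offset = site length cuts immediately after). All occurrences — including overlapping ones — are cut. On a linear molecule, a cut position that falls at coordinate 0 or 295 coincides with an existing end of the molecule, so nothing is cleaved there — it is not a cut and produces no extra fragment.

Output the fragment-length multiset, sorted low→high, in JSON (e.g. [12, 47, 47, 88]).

[7,8,8,8,9,9,9,9,9,10,10,10,10,10,11,11,11,11,12,12,15,15,16,16,18,21]

Scan for sites:
  TgoIX AAGTATGC/4: at [50, 133, 189, 236, 245, 276] ⇒ [54, 137, 193, 240, 249, 280]
  YnoII GTATTTC/6: at [22, 32, 40, 59, 102, 209] ⇒ [28, 38, 46, 65, 108, 215]
  KluV TCGAC/4: at [68, 84, 158, 254] ⇒ [72, 88, 162, 258]
  RvuIV TGGTGTGA/7: at [4, 12, 90, 119, 146, 165, 198, 223, 261] ⇒ [11, 19, 97, 126, 153, 172, 205, 230, 268]

All cut coordinates (distinct, sorted): [11, 19, 28, 38, 46, 54, 65, 72, 88, 97, 108, 126, 137, 153, 162, 172, 193, 205, 215, 230, 240, 249, 258, 268, 280]

Fragment lengths:
  [0,11): 11 bp
  [11,19): 8 bp
  [19,28): 9 bp
  [28,38): 10 bp
  [38,46): 8 bp
  [46,54): 8 bp
  [54,65): 11 bp
  [65,72): 7 bp
  [72,88): 16 bp
  [88,97): 9 bp
  [97,108): 11 bp
  [108,126): 18 bp
  [126,137): 11 bp
  [137,153): 16 bp
  [153,162): 9 bp
  [162,172): 10 bp
  [172,193): 21 bp
  [193,205): 12 bp
  [205,215): 10 bp
  [215,230): 15 bp
  [230,240): 10 bp
  [240,249): 9 bp
  [249,258): 9 bp
  [258,268): 10 bp
  [268,280): 12 bp
  [280,295): 15 bp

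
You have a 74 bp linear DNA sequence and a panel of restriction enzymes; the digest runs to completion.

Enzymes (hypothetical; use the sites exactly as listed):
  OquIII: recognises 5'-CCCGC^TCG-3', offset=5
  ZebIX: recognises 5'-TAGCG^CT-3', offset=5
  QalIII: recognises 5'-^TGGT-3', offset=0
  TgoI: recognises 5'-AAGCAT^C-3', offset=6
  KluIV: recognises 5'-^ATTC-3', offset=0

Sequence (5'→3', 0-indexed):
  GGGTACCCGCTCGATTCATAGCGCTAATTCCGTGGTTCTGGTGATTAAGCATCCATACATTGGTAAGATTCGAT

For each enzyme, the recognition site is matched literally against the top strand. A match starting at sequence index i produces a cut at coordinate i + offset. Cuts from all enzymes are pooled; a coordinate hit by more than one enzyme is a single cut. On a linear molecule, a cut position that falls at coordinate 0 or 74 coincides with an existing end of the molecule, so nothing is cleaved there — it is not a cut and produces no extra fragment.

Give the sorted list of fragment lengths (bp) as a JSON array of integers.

Scan for sites:
  OquIII (CCCGCTCG, off=5): starts [5] → cuts [10]
  ZebIX (TAGCGCT, off=5): starts [18] → cuts [23]
  QalIII (TGGT, off=0): starts [32, 38, 60] → cuts [32, 38, 60]
  TgoI (AAGCATC, off=6): starts [46] → cuts [52]
  KluIV (ATTC, off=0): starts [13, 26, 67] → cuts [13, 26, 67]

Pooled cuts: [10, 13, 23, 26, 32, 38, 52, 60, 67]

Fragments:
  [0,10): 10 bp
  [10,13): 3 bp
  [13,23): 10 bp
  [23,26): 3 bp
  [26,32): 6 bp
  [32,38): 6 bp
  [38,52): 14 bp
  [52,60): 8 bp
  [60,67): 7 bp
  [67,74): 7 bp

[3,3,6,6,7,7,8,10,10,14]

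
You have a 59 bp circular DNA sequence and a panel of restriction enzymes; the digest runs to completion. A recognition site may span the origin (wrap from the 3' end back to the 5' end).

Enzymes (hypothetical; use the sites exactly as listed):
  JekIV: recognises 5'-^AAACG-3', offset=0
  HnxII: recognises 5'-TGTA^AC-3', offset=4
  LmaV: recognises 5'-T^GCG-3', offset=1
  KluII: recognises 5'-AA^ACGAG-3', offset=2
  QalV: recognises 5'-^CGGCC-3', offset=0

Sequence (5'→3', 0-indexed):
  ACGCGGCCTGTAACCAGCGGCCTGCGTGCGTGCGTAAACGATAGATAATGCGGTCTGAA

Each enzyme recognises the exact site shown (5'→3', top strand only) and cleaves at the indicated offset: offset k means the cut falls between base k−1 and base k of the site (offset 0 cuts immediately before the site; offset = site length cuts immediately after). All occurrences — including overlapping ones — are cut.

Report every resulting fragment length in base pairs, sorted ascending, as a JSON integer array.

Per-enzyme occurrences:
  JekIV AAACG/0: at [35, 57] ⇒ [35, 57]
  HnxII TGTAAC/4: at [8] ⇒ [12]
  LmaV TGCG/1: at [22, 26, 30, 48] ⇒ [23, 27, 31, 49]
  KluII (AAACGAG, off=2): no sites
  QalV CGGCC/0: at [3, 17] ⇒ [3, 17]

Pooled cuts: [3, 12, 17, 23, 27, 31, 35, 49, 57]

Fragments:
  3→12: 9 bp
  12→17: 5 bp
  17→23: 6 bp
  23→27: 4 bp
  27→31: 4 bp
  31→35: 4 bp
  35→49: 14 bp
  49→57: 8 bp
  57→3 (wrap): 59-57+3 = 5 bp

[4,4,4,5,5,6,8,9,14]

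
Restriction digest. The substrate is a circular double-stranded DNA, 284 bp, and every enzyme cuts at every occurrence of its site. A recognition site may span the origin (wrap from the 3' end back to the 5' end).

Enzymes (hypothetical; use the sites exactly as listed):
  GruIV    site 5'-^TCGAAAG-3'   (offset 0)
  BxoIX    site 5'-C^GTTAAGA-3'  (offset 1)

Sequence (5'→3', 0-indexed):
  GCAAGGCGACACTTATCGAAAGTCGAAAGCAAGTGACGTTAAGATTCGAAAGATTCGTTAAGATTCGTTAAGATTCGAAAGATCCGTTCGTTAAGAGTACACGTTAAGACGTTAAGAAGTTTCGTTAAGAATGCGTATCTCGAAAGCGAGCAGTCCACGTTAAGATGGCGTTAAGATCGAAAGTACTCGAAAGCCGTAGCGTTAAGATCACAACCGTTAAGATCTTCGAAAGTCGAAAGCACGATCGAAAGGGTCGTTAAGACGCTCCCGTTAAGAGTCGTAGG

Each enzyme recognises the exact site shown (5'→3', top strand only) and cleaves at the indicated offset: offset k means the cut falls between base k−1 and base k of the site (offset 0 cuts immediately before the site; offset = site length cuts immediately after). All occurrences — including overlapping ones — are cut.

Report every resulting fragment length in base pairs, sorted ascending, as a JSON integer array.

[7,7,7,8,8,8,10,10,10,11,11,11,12,13,13,14,14,15,15,15,16,19,30]

Site scan:
  GruIV (TCGAAAG, off=0): starts [15, 22, 45, 74, 139, 176, 186, 225, 232, 244] → cuts [15, 22, 45, 74, 139, 176, 186, 225, 232, 244]
  BxoIX (CGTTAAGA, off=1): starts [36, 55, 65, 88, 101, 109, 122, 157, 168, 199, 214, 254, 268] → cuts [37, 56, 66, 89, 102, 110, 123, 158, 169, 200, 215, 255, 269]

All cut coordinates (distinct, sorted): [15, 22, 37, 45, 56, 66, 74, 89, 102, 110, 123, 139, 158, 169, 176, 186, 200, 215, 225, 232, 244, 255, 269]

Fragments:
  15→22: 7 bp
  22→37: 15 bp
  37→45: 8 bp
  45→56: 11 bp
  56→66: 10 bp
  66→74: 8 bp
  74→89: 15 bp
  89→102: 13 bp
  102→110: 8 bp
  110→123: 13 bp
  123→139: 16 bp
  139→158: 19 bp
  158→169: 11 bp
  169→176: 7 bp
  176→186: 10 bp
  186→200: 14 bp
  200→215: 15 bp
  215→225: 10 bp
  225→232: 7 bp
  232→244: 12 bp
  244→255: 11 bp
  255→269: 14 bp
  269→15 (wrap): 284-269+15 = 30 bp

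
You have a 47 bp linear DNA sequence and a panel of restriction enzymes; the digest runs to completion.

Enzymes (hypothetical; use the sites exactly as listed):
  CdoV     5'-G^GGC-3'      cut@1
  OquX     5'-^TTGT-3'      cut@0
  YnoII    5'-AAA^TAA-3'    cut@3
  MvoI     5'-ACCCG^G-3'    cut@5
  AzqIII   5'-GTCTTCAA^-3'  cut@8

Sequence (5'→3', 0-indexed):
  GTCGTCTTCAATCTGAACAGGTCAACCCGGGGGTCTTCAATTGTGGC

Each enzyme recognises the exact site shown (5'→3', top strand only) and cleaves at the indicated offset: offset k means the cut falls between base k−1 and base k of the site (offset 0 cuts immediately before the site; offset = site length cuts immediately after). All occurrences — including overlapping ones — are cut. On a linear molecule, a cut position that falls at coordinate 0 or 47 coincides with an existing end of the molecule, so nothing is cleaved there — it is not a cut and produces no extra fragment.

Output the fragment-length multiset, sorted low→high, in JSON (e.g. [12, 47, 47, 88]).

[7,11,11,18]

Per-enzyme occurrences:
  CdoV (GGGC, off=1): no sites
  OquX (TTGT, off=0): starts [40] → cuts [40]
  YnoII (AAATAA, off=3): no sites
  MvoI (ACCCGG, off=5): starts [24] → cuts [29]
  AzqIII (GTCTTCAA, off=8): starts [3, 32] → cuts [11, 40]

All cut coordinates (distinct, sorted): [11, 29, 40]

Fragments:
  [0,11): 11 bp
  [11,29): 18 bp
  [29,40): 11 bp
  [40,47): 7 bp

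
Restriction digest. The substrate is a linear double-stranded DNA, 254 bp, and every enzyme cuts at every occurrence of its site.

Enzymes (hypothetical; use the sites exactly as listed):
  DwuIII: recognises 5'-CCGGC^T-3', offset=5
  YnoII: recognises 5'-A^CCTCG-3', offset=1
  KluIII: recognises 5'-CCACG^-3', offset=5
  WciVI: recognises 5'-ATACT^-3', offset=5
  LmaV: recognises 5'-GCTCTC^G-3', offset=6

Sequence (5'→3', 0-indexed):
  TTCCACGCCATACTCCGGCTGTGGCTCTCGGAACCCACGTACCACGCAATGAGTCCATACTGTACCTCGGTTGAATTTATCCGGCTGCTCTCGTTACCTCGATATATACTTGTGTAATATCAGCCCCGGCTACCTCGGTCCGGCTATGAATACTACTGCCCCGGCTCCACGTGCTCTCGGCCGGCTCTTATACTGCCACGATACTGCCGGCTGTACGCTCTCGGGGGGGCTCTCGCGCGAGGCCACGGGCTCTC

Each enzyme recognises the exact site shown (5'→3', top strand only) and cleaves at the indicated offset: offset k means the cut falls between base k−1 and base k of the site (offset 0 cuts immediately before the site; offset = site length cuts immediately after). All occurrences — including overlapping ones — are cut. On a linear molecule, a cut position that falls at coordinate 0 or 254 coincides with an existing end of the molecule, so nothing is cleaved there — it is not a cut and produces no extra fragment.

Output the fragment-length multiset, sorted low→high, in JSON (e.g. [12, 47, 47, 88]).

Per-enzyme occurrences:
  DwuIII (CCGGCT, off=5): starts [14, 80, 125, 139, 160, 180, 206] → cuts [19, 85, 130, 144, 165, 185, 211]
  YnoII (ACCTCG, off=1): starts [63, 95, 131] → cuts [64, 96, 132]
  KluIII (CCACG, off=5): starts [2, 34, 41, 166, 195, 242] → cuts [7, 39, 46, 171, 200, 247]
  WciVI (ATACT, off=5): starts [9, 56, 105, 149, 189, 200] → cuts [14, 61, 110, 154, 194, 205]
  LmaV (GCTCTCG, off=6): starts [23, 86, 172, 216, 228] → cuts [29, 92, 178, 222, 234]

All cut coordinates (distinct, sorted): [7, 14, 19, 29, 39, 46, 61, 64, 85, 92, 96, 110, 130, 132, 144, 154, 165, 171, 178, 185, 194, 200, 205, 211, 222, 234, 247]

Fragment lengths:
  [0,7): 7 bp
  [7,14): 7 bp
  [14,19): 5 bp
  [19,29): 10 bp
  [29,39): 10 bp
  [39,46): 7 bp
  [46,61): 15 bp
  [61,64): 3 bp
  [64,85): 21 bp
  [85,92): 7 bp
  [92,96): 4 bp
  [96,110): 14 bp
  [110,130): 20 bp
  [130,132): 2 bp
  [132,144): 12 bp
  [144,154): 10 bp
  [154,165): 11 bp
  [165,171): 6 bp
  [171,178): 7 bp
  [178,185): 7 bp
  [185,194): 9 bp
  [194,200): 6 bp
  [200,205): 5 bp
  [205,211): 6 bp
  [211,222): 11 bp
  [222,234): 12 bp
  [234,247): 13 bp
  [247,254): 7 bp

[2,3,4,5,5,6,6,6,7,7,7,7,7,7,7,9,10,10,10,11,11,12,12,13,14,15,20,21]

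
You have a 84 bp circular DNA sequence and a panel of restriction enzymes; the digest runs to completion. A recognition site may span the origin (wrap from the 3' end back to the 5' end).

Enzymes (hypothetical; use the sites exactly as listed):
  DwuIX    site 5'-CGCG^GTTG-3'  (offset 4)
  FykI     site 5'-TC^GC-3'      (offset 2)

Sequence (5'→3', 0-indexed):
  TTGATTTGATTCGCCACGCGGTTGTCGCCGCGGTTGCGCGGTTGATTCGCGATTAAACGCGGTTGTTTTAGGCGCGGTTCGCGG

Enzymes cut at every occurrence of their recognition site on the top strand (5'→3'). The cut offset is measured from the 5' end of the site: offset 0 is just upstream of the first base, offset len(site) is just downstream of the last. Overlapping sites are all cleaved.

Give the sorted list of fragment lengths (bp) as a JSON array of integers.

[3,6,6,8,8,8,13,13,19]

Site scan:
  DwuIX CGCGGTTG/4: at [16, 28, 36, 57, 79] ⇒ [20, 32, 40, 61, 83]
  FykI TCGC/2: at [10, 24, 46, 78] ⇒ [12, 26, 48, 80]

Pooled cuts: [12, 20, 26, 32, 40, 48, 61, 80, 83]

Fragment lengths:
  12→20: 8 bp
  20→26: 6 bp
  26→32: 6 bp
  32→40: 8 bp
  40→48: 8 bp
  48→61: 13 bp
  61→80: 19 bp
  80→83: 3 bp
  83→12 (wrap): 84-83+12 = 13 bp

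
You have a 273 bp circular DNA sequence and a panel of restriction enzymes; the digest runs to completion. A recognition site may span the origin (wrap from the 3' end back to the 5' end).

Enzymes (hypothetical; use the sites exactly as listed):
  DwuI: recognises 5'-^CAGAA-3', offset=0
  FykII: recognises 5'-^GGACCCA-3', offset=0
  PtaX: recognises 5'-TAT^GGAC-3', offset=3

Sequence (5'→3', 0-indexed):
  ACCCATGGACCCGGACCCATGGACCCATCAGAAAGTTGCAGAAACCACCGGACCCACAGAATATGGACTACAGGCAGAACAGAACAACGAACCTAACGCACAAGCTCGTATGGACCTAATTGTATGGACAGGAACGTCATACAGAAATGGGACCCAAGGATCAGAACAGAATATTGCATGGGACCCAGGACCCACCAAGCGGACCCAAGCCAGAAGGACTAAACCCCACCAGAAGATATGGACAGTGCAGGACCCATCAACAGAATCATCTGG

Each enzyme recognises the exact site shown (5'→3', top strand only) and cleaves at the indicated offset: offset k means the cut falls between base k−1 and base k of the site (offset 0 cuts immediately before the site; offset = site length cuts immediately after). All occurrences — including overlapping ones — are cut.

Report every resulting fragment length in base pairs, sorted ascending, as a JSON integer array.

[5,5,7,7,8,8,8,8,10,10,10,10,10,11,11,11,12,13,14,14,14,16,19,32]

Per-enzyme occurrences:
  DwuI (CAGAA, off=0): starts [28, 38, 56, 74, 79, 141, 161, 166, 210, 229, 260] → cuts [28, 38, 56, 74, 79, 141, 161, 166, 210, 229, 260]
  FykII (GGACCCA, off=0): starts [12, 20, 49, 149, 180, 187, 200, 249, 271] → cuts [12, 20, 49, 149, 180, 187, 200, 249, 271]
  PtaX (TATGGAC, off=3): starts [61, 108, 122, 236] → cuts [64, 111, 125, 239]

Pooled cuts: [12, 20, 28, 38, 49, 56, 64, 74, 79, 111, 125, 141, 149, 161, 166, 180, 187, 200, 210, 229, 239, 249, 260, 271]

Fragment lengths:
  12→20: 8 bp
  20→28: 8 bp
  28→38: 10 bp
  38→49: 11 bp
  49→56: 7 bp
  56→64: 8 bp
  64→74: 10 bp
  74→79: 5 bp
  79→111: 32 bp
  111→125: 14 bp
  125→141: 16 bp
  141→149: 8 bp
  149→161: 12 bp
  161→166: 5 bp
  166→180: 14 bp
  180→187: 7 bp
  187→200: 13 bp
  200→210: 10 bp
  210→229: 19 bp
  229→239: 10 bp
  239→249: 10 bp
  249→260: 11 bp
  260→271: 11 bp
  271→12 (wrap): 273-271+12 = 14 bp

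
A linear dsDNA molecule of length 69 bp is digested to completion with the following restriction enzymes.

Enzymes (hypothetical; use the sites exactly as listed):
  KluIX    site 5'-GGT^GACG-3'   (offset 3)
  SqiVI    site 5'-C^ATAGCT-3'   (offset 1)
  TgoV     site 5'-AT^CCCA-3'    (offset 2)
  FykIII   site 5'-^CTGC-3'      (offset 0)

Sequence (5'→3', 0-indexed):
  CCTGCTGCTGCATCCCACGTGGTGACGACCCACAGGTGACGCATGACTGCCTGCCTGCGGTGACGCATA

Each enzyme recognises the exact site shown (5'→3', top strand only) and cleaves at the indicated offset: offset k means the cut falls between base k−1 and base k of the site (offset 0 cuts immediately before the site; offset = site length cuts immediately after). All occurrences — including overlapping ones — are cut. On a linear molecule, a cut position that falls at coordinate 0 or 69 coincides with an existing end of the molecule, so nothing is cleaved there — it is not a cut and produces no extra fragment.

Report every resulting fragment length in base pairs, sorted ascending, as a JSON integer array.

[1,3,3,4,4,6,7,8,9,10,14]

Per-enzyme occurrences:
  KluIX GGTGACG/3: at [20, 34, 58] ⇒ [23, 37, 61]
  SqiVI (CATAGCT, off=1): no sites
  TgoV ATCCCA/2: at [11] ⇒ [13]
  FykIII CTGC/0: at [1, 4, 7, 46, 50, 54] ⇒ [1, 4, 7, 46, 50, 54]

All cut coordinates (distinct, sorted): [1, 4, 7, 13, 23, 37, 46, 50, 54, 61]

Fragment lengths:
  [0,1): 1 bp
  [1,4): 3 bp
  [4,7): 3 bp
  [7,13): 6 bp
  [13,23): 10 bp
  [23,37): 14 bp
  [37,46): 9 bp
  [46,50): 4 bp
  [50,54): 4 bp
  [54,61): 7 bp
  [61,69): 8 bp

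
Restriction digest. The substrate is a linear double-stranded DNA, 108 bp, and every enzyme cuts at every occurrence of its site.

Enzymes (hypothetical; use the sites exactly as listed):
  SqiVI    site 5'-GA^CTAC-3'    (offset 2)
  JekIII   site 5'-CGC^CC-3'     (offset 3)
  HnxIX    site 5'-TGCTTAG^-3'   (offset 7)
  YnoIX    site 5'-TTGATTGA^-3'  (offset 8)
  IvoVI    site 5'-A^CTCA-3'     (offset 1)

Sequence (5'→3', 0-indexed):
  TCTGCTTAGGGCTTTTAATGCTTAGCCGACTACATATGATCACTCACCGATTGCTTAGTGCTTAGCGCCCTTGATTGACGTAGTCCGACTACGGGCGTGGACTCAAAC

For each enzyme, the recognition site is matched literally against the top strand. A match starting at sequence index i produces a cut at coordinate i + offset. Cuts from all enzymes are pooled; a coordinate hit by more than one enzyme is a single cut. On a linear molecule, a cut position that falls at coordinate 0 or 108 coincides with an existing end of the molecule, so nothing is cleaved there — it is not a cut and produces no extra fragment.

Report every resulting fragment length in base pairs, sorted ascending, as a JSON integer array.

Per-enzyme occurrences:
  SqiVI GACTAC/2: at [27, 86] ⇒ [29, 88]
  JekIII CGCCC/3: at [65] ⇒ [68]
  HnxIX TGCTTAG/7: at [2, 18, 51, 58] ⇒ [9, 25, 58, 65]
  YnoIX TTGATTGA/8: at [70] ⇒ [78]
  IvoVI ACTCA/1: at [41, 100] ⇒ [42, 101]

All cut coordinates (distinct, sorted): [9, 25, 29, 42, 58, 65, 68, 78, 88, 101]

Fragment lengths:
  [0,9): 9 bp
  [9,25): 16 bp
  [25,29): 4 bp
  [29,42): 13 bp
  [42,58): 16 bp
  [58,65): 7 bp
  [65,68): 3 bp
  [68,78): 10 bp
  [78,88): 10 bp
  [88,101): 13 bp
  [101,108): 7 bp

[3,4,7,7,9,10,10,13,13,16,16]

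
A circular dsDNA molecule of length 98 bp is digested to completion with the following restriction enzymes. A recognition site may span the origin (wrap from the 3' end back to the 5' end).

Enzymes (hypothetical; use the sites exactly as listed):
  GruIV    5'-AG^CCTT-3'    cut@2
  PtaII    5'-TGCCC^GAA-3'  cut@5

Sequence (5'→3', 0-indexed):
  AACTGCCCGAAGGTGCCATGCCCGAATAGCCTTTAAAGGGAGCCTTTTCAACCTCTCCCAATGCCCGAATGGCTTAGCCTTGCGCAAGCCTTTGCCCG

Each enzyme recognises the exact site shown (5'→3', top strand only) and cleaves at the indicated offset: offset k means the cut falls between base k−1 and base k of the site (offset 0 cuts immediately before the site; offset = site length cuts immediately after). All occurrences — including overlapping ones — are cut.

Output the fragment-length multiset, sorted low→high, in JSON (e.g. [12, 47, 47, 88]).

Per-enzyme occurrences:
  GruIV AGCCTT/2: at [27, 40, 75, 86] ⇒ [29, 42, 77, 88]
  PtaII TGCCCGAA/5: at [3, 18, 61, 92] ⇒ [8, 23, 66, 97]

Pooled cuts: [8, 23, 29, 42, 66, 77, 88, 97]

Fragment lengths:
  8→23: 15 bp
  23→29: 6 bp
  29→42: 13 bp
  42→66: 24 bp
  66→77: 11 bp
  77→88: 11 bp
  88→97: 9 bp
  97→8 (wrap): 98-97+8 = 9 bp

[6,9,9,11,11,13,15,24]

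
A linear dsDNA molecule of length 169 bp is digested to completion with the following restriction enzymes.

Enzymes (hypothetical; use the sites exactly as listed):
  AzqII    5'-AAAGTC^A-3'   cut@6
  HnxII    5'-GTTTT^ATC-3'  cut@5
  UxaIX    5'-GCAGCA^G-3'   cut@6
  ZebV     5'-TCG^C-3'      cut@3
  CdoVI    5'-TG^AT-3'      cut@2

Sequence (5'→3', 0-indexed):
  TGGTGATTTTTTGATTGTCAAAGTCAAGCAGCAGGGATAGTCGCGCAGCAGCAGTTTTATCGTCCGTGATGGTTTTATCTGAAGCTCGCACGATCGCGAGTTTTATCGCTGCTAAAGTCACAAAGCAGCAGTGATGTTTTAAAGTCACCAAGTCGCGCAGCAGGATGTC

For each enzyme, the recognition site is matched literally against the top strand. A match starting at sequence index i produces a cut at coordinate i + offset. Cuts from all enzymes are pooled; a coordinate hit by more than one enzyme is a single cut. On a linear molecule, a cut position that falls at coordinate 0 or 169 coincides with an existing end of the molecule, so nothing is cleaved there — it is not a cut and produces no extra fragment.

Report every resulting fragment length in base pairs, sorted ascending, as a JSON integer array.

[3,3,4,5,5,7,7,7,8,8,8,8,8,9,10,10,11,11,12,12,13]

Per-enzyme occurrences:
  AzqII (AAAGTCA, off=6): starts [19, 113, 140] → cuts [25, 119, 146]
  HnxII (GTTTTATC, off=5): starts [53, 71, 99] → cuts [58, 76, 104]
  UxaIX (GCAGCAG, off=6): starts [27, 44, 47, 124, 156] → cuts [33, 50, 53, 130, 162]
  ZebV (TCGC, off=3): starts [40, 85, 93, 105, 152] → cuts [43, 88, 96, 108, 155]
  CdoVI (TGAT, off=2): starts [3, 11, 66, 131] → cuts [5, 13, 68, 133]

All cut coordinates (distinct, sorted): [5, 13, 25, 33, 43, 50, 53, 58, 68, 76, 88, 96, 104, 108, 119, 130, 133, 146, 155, 162]

Fragment lengths:
  [0,5): 5 bp
  [5,13): 8 bp
  [13,25): 12 bp
  [25,33): 8 bp
  [33,43): 10 bp
  [43,50): 7 bp
  [50,53): 3 bp
  [53,58): 5 bp
  [58,68): 10 bp
  [68,76): 8 bp
  [76,88): 12 bp
  [88,96): 8 bp
  [96,104): 8 bp
  [104,108): 4 bp
  [108,119): 11 bp
  [119,130): 11 bp
  [130,133): 3 bp
  [133,146): 13 bp
  [146,155): 9 bp
  [155,162): 7 bp
  [162,169): 7 bp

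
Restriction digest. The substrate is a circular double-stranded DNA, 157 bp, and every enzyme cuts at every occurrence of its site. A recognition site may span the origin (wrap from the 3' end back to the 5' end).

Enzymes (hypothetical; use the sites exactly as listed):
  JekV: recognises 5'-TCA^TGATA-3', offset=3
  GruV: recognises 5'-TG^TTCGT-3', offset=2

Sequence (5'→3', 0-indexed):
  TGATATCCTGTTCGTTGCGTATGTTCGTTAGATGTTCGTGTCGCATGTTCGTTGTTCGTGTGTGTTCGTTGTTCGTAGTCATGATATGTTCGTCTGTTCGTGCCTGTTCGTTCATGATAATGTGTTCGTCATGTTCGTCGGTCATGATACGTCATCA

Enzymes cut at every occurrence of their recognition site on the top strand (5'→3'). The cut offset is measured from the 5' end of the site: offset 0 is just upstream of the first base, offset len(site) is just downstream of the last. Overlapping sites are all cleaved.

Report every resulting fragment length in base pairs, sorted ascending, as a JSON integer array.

Per-enzyme occurrences:
  JekV (TCATGATA, off=3): starts [78, 111, 141, 154] → cuts [0, 81, 114, 144]
  GruV (TGTTCGT, off=2): starts [8, 21, 32, 45, 52, 62, 69, 86, 94, 104, 122, 131] → cuts [10, 23, 34, 47, 54, 64, 71, 88, 96, 106, 124, 133]

Pooled cuts: [0, 10, 23, 34, 47, 54, 64, 71, 81, 88, 96, 106, 114, 124, 133, 144]

Fragment lengths:
  0→10: 10 bp
  10→23: 13 bp
  23→34: 11 bp
  34→47: 13 bp
  47→54: 7 bp
  54→64: 10 bp
  64→71: 7 bp
  71→81: 10 bp
  81→88: 7 bp
  88→96: 8 bp
  96→106: 10 bp
  106→114: 8 bp
  114→124: 10 bp
  124→133: 9 bp
  133→144: 11 bp
  144→0 (wrap): 157-144+0 = 13 bp

[7,7,7,8,8,9,10,10,10,10,10,11,11,13,13,13]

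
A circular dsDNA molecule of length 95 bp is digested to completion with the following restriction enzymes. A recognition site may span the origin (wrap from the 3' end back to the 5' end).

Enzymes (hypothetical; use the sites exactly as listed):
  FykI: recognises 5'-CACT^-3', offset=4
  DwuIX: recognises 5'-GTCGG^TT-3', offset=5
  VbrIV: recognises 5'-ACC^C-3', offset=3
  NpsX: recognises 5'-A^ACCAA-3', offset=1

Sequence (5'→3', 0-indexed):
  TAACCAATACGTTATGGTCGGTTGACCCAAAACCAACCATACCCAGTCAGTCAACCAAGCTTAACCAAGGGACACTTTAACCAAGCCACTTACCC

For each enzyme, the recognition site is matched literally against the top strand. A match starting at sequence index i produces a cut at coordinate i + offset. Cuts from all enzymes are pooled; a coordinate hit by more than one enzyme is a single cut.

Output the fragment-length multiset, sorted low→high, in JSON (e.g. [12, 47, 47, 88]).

Site scan:
  FykI CACT/4: at [72, 86] ⇒ [76, 90]
  DwuIX GTCGGTT/5: at [16] ⇒ [21]
  VbrIV ACCC/3: at [24, 40, 91] ⇒ [27, 43, 94]
  NpsX AACCAA/1: at [1, 30, 52, 62, 78] ⇒ [2, 31, 53, 63, 79]

Pooled cuts: [2, 21, 27, 31, 43, 53, 63, 76, 79, 90, 94]

Fragments:
  2→21: 19 bp
  21→27: 6 bp
  27→31: 4 bp
  31→43: 12 bp
  43→53: 10 bp
  53→63: 10 bp
  63→76: 13 bp
  76→79: 3 bp
  79→90: 11 bp
  90→94: 4 bp
  94→2 (wrap): 95-94+2 = 3 bp

[3,3,4,4,6,10,10,11,12,13,19]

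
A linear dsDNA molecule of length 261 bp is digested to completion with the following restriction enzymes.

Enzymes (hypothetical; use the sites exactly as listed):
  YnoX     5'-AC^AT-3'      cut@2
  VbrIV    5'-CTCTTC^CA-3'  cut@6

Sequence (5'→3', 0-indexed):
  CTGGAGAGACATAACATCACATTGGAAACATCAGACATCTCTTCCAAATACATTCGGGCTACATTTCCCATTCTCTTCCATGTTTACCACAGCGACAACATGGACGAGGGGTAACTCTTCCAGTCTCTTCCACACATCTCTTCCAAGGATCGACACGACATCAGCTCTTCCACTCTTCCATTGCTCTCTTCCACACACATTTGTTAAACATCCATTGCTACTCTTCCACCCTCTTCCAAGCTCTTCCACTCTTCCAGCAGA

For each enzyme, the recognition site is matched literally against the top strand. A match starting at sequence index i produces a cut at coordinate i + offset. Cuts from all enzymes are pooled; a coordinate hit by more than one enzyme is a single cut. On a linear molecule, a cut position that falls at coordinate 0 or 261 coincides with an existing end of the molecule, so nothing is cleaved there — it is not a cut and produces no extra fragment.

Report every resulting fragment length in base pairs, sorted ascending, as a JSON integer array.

Per-enzyme occurrences:
  YnoX (ACAT, off=2): starts [8, 13, 18, 27, 34, 49, 60, 97, 133, 157, 196, 207] → cuts [10, 15, 20, 29, 36, 51, 62, 99, 135, 159, 198, 209]
  VbrIV (CTCTTCCA, off=6): starts [38, 72, 114, 124, 137, 164, 172, 185, 220, 230, 240, 248] → cuts [44, 78, 120, 130, 143, 170, 178, 191, 226, 236, 246, 254]

All cut coordinates (distinct, sorted): [10, 15, 20, 29, 36, 44, 51, 62, 78, 99, 120, 130, 135, 143, 159, 170, 178, 191, 198, 209, 226, 236, 246, 254]

Fragment lengths:
  [0,10): 10 bp
  [10,15): 5 bp
  [15,20): 5 bp
  [20,29): 9 bp
  [29,36): 7 bp
  [36,44): 8 bp
  [44,51): 7 bp
  [51,62): 11 bp
  [62,78): 16 bp
  [78,99): 21 bp
  [99,120): 21 bp
  [120,130): 10 bp
  [130,135): 5 bp
  [135,143): 8 bp
  [143,159): 16 bp
  [159,170): 11 bp
  [170,178): 8 bp
  [178,191): 13 bp
  [191,198): 7 bp
  [198,209): 11 bp
  [209,226): 17 bp
  [226,236): 10 bp
  [236,246): 10 bp
  [246,254): 8 bp
  [254,261): 7 bp

[5,5,5,7,7,7,7,8,8,8,8,9,10,10,10,10,11,11,11,13,16,16,17,21,21]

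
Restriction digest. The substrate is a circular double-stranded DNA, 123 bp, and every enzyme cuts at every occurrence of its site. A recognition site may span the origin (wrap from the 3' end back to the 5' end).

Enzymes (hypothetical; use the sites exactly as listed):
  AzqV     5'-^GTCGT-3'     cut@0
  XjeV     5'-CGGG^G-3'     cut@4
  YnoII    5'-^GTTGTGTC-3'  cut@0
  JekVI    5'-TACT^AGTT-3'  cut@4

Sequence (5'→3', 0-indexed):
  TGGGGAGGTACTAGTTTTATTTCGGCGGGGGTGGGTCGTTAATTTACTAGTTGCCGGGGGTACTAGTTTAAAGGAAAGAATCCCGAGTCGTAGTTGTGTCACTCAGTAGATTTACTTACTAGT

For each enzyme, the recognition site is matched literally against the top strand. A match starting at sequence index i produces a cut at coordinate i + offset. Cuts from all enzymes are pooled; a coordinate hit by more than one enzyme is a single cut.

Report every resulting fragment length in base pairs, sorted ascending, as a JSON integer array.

[5,6,6,10,14,15,17,22,28]

Scan for sites:
  AzqV GTCGT/0: at [34, 86] ⇒ [34, 86]
  XjeV CGGGG/4: at [25, 54] ⇒ [29, 58]
  YnoII GTTGTGTC/0: at [92] ⇒ [92]
  JekVI TACTAGTT/4: at [8, 44, 60, 116] ⇒ [12, 48, 64, 120]

All cut coordinates (distinct, sorted): [12, 29, 34, 48, 58, 64, 86, 92, 120]

Fragment lengths:
  12→29: 17 bp
  29→34: 5 bp
  34→48: 14 bp
  48→58: 10 bp
  58→64: 6 bp
  64→86: 22 bp
  86→92: 6 bp
  92→120: 28 bp
  120→12 (wrap): 123-120+12 = 15 bp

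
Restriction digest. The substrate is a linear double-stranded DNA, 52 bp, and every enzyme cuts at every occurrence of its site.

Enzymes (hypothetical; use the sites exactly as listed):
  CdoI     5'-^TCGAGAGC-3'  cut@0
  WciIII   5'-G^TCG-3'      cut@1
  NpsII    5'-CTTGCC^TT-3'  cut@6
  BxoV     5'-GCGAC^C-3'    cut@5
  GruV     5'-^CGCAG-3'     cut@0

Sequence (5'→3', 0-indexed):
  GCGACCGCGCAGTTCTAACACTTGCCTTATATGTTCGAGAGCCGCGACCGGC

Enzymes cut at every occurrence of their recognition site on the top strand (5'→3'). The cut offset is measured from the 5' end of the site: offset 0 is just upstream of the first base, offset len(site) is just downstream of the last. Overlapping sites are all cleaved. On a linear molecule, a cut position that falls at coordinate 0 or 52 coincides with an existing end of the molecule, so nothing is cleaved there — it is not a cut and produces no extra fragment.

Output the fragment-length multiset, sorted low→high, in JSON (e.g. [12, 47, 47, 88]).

[2,4,5,8,14,19]

Site scan:
  CdoI TCGAGAGC/0: at [34] ⇒ [34]
  WciIII (GTCG, off=1): no sites
  NpsII CTTGCCTT/6: at [20] ⇒ [26]
  BxoV GCGACC/5: at [0, 43] ⇒ [5, 48]
  GruV CGCAG/0: at [7] ⇒ [7]

All cut coordinates (distinct, sorted): [5, 7, 26, 34, 48]

Fragment lengths:
  [0,5): 5 bp
  [5,7): 2 bp
  [7,26): 19 bp
  [26,34): 8 bp
  [34,48): 14 bp
  [48,52): 4 bp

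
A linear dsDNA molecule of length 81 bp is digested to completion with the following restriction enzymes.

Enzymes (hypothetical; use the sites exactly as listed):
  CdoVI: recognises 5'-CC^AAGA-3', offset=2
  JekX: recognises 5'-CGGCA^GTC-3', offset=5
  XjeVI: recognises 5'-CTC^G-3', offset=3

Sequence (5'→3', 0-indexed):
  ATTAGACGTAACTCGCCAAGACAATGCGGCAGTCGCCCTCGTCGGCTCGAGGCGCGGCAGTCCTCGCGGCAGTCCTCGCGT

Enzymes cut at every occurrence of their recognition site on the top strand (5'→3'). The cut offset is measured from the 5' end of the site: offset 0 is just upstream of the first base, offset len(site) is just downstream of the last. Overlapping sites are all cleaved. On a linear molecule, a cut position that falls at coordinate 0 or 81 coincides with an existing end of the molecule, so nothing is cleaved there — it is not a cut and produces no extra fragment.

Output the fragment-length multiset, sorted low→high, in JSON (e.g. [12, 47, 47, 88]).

[3,4,6,6,6,8,9,11,14,14]

Scan for sites:
  CdoVI CCAAGA/2: at [15] ⇒ [17]
  JekX CGGCAGTC/5: at [26, 54, 66] ⇒ [31, 59, 71]
  XjeVI CTCG/3: at [11, 37, 45, 62, 74] ⇒ [14, 40, 48, 65, 77]

Pooled cuts: [14, 17, 31, 40, 48, 59, 65, 71, 77]

Fragments:
  [0,14): 14 bp
  [14,17): 3 bp
  [17,31): 14 bp
  [31,40): 9 bp
  [40,48): 8 bp
  [48,59): 11 bp
  [59,65): 6 bp
  [65,71): 6 bp
  [71,77): 6 bp
  [77,81): 4 bp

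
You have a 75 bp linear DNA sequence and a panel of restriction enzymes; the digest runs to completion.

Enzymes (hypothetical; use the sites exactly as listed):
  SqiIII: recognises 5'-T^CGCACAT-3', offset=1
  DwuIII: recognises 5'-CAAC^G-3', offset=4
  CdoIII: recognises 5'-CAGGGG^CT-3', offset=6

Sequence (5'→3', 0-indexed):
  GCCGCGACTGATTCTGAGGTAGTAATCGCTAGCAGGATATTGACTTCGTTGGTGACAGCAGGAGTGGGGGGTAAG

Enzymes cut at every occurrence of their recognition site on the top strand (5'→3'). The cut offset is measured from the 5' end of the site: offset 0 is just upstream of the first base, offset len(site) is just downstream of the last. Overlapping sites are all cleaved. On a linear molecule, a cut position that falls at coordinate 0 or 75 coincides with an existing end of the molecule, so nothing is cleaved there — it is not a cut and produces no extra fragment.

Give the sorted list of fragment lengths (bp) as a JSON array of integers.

Scan for sites:
  SqiIII (TCGCACAT, off=1): no sites
  DwuIII (CAACG, off=4): no sites
  CdoIII (CAGGGGCT, off=6): no sites

All cut coordinates (distinct, sorted): ∅

Fragments:
  no cuts → one linear fragment of 75 bp

[75]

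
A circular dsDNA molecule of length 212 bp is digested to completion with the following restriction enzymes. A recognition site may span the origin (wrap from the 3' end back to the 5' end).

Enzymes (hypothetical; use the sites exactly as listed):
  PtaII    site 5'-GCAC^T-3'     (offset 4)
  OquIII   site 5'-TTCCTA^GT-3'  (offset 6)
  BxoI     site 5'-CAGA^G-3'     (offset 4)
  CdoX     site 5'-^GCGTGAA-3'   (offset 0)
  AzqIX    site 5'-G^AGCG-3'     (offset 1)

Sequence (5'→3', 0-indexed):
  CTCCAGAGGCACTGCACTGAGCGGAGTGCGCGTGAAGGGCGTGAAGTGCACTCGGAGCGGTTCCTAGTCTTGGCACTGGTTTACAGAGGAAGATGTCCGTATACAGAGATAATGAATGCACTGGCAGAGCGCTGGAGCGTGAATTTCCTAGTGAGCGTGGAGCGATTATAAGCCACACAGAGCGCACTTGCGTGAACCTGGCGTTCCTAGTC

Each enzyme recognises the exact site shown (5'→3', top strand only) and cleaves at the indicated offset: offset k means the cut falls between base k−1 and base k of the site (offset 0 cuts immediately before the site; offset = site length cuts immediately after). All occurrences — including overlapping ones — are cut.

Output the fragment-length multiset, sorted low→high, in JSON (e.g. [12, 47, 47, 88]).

Per-enzyme occurrences:
  PtaII (GCACT, off=4): starts [8, 13, 47, 72, 117, 183] → cuts [12, 17, 51, 76, 121, 187]
  OquIII (TTCCTAGT, off=6): starts [60, 144, 203] → cuts [66, 150, 209]
  BxoI (CAGAG, off=4): starts [3, 83, 103, 124, 177] → cuts [7, 87, 107, 128, 181]
  CdoX (GCGTGAA, off=0): starts [29, 38, 136, 189] → cuts [29, 38, 136, 189]
  AzqIX (GAGCG, off=1): starts [18, 54, 126, 134, 152, 159, 179] → cuts [19, 55, 127, 135, 153, 160, 180]

Pooled cuts: [7, 12, 17, 19, 29, 38, 51, 55, 66, 76, 87, 107, 121, 127, 128, 135, 136, 150, 153, 160, 180, 181, 187, 189, 209]

Fragment lengths:
  7→12: 5 bp
  12→17: 5 bp
  17→19: 2 bp
  19→29: 10 bp
  29→38: 9 bp
  38→51: 13 bp
  51→55: 4 bp
  55→66: 11 bp
  66→76: 10 bp
  76→87: 11 bp
  87→107: 20 bp
  107→121: 14 bp
  121→127: 6 bp
  127→128: 1 bp
  128→135: 7 bp
  135→136: 1 bp
  136→150: 14 bp
  150→153: 3 bp
  153→160: 7 bp
  160→180: 20 bp
  180→181: 1 bp
  181→187: 6 bp
  187→189: 2 bp
  189→209: 20 bp
  209→7 (wrap): 212-209+7 = 10 bp

[1,1,1,2,2,3,4,5,5,6,6,7,7,9,10,10,10,11,11,13,14,14,20,20,20]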